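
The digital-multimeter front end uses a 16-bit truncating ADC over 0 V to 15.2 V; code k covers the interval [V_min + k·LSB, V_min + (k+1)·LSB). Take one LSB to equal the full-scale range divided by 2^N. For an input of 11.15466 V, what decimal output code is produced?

48094

Span = 15.2 V. LSB = 15.2 V / 2^16 ≈ 231.9 µV.
(V_in − V_min) × 2^16/range = (11.15466 − (0)) × 65536/15.2 = 48094.197.
Floor → code = 48094.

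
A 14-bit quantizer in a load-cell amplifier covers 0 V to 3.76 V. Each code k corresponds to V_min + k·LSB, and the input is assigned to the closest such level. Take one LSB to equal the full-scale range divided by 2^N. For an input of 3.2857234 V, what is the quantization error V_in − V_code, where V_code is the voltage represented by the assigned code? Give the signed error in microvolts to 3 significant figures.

Full-scale range = 3.76 V. LSB = 3.76 V / 2^14 ≈ 229.5 µV.
(V_in − V_min)/LSB = (3.2857234 − (0)) × 16384/3.76 = 14317.3649 → nearest code k = 14317.
V_code = V_min + k × range/2^14 = 0 + 14317 × 3.76/16384 = 3.2856396484 V.
V_in − V_code = 3.2857234 − (3.2856396484) = +83.8 µV.

+83.8 µV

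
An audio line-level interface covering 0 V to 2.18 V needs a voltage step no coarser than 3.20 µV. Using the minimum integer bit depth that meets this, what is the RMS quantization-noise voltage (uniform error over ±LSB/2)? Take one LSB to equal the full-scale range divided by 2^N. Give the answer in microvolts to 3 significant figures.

0.600 µV

V_FS = 2.18 V.
Need 2^N ≥ 2.18 V / 3.20 µV = 681300 → N_min = 20.
LSB = 2.18 V ÷ 2^20 = 2.18/1048576 V = 2.0790 µV.
RMS noise = LSB/√12 = 0.600 µV.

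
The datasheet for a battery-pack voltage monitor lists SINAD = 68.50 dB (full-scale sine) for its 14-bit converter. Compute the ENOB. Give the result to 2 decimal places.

(68.50 − 1.76) / 6.02 = 66.74/6.02 = 11.0864 effective bits.

11.09 bits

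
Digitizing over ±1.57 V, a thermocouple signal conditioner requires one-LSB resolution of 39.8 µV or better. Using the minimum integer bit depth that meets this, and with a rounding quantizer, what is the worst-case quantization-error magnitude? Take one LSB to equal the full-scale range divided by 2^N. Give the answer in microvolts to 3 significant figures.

12.0 µV

Full-scale range = 1.57 V − (-1.57 V) = 3.14 V.
Required number of levels: 3.14/39.8 µV = 78894; smallest N with 2^N ≥ that is 17.
Step size = 3.14/131072 V = 23.956 µV.
|e|_max = LSB/2 = 12.0 µV.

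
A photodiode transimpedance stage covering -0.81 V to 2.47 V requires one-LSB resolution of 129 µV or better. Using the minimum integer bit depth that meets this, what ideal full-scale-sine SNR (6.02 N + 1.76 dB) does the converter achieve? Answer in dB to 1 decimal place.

92.1 dB

Span: 2.47 V − (-0.81 V) = 3.28 V.
Required number of levels: 3.28/129 µV = 25426; smallest N with 2^N ≥ that is 15.
Ideal SNR at N = 15: 6.02·15 + 1.76 = 92.1 dB.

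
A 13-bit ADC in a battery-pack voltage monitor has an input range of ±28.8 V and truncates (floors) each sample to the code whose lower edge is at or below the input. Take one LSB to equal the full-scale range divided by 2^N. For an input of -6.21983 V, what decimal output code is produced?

Span: 28.8 V − (-28.8 V) = 57.6 V. LSB = 57.6 V / 2^13 ≈ 7.031 mV.
V_in − V_min = -6.21983 − (-28.8) = 22.58017 V.
Divide by LSB: 22.58017 × 8192/57.6 = 3211.4020.
Truncating gives code 3211.

3211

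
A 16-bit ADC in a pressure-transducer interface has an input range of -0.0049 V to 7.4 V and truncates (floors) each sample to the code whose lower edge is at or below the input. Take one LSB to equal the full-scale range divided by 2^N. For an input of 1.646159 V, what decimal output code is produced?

14612

Range = 7.4 − (-0.0049) = 7.4049 V. LSB = 7.4049 V / 2^16 ≈ 113.0 µV.
code = ⌊(V_in − V_min)/LSB⌋ = ⌊(V_in − V_min) × 2^16 / range⌋
     = ⌊(1.646159 − (-0.0049)) × 65536 / 7.4049⌋ = ⌊1.651059 × 65536/7.4049⌋
     = ⌊14612.460⌋ = 14612.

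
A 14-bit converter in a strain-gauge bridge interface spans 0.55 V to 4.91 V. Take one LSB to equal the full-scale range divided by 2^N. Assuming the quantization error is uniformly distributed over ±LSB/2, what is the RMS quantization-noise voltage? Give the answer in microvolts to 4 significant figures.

76.82 µV

Range = 4.91 − (0.55) = 4.36 V.
One LSB is 4.36 V / 16384 = 266.113 µV.
σ_q = LSB/√12 = 266.113 µV/3.4641 = 76.82 µV.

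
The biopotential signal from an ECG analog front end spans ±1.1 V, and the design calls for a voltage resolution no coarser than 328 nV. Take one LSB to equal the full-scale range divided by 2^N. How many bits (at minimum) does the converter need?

23 bits

Range = 1.1 − (-1.1) = 2.2 V.
Required number of levels: 2.2/328 nV = 6.7073e6; smallest N with 2^N ≥ that is 23.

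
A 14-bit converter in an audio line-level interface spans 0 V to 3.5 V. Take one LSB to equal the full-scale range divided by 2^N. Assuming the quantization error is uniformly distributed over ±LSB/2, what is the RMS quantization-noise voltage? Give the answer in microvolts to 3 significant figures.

61.7 µV

Span = 3.5 V.
Step size = 3.5/16384 V = 213.62 µV.
For a uniform distribution on [−LSB/2, +LSB/2], V_rms = LSB/√12 = 213.62 µV/3.4641 = 61.7 µV.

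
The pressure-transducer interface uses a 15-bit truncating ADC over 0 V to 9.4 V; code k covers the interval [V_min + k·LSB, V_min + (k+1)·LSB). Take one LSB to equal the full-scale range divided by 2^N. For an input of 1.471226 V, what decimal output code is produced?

5128

V_FS = 9.4 V. LSB = 9.4 V / 2^15 ≈ 286.9 µV.
V_in − V_min = 1.471226 − (0) = 1.471226 V.
Divide by LSB: 1.471226 × 32768/9.4 = 5128.6312.
Truncating gives code 5128.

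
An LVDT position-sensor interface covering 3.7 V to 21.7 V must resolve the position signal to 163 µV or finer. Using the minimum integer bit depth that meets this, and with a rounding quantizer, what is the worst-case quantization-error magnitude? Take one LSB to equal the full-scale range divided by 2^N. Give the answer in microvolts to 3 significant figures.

68.7 µV

The full-scale span is 21.7 − (3.7) = 18 V.
Required number of levels: 18/163 µV = 110430; smallest N with 2^N ≥ that is 17.
One LSB is 18 V / 131072 = 137.33 µV.
Half an LSB is 68.7 µV.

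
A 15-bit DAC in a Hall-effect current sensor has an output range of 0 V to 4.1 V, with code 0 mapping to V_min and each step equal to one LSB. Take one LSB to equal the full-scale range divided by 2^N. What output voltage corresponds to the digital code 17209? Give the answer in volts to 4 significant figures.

2.153 V

V_FS = 4.1 V. LSB = 4.1 V / 2^15.
V_out = V_min + code × LSB = 0 V + 17209 × 4.1 V / 32768
      = 0 V + 2.15323 V = 2.15323 V.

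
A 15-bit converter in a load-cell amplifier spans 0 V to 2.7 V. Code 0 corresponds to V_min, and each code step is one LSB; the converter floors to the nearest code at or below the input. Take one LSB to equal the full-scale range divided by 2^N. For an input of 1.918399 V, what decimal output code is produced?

23282

Span = 2.7 V. LSB = 2.7 V / 2^15 ≈ 82.40 µV.
V_in − V_min = 1.918399 − (0) = 1.918399 V.
Divide by LSB: 1.918399 × 32768/2.7 = 23282.2587.
Truncating gives code 23282.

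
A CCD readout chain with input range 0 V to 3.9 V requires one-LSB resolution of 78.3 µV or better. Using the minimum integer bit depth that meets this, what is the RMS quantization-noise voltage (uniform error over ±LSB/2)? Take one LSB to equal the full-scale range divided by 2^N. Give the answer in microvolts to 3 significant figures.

17.2 µV

V_FS = 3.9 V.
Need 2^N ≥ 3.9 V / 78.3 µV = 49810 → N_min = 16.
LSB = 3.9 V / 2^16 = 59.509 µV.
σ_q = LSB/√12 = 59.509 µV/3.4641 = 17.2 µV.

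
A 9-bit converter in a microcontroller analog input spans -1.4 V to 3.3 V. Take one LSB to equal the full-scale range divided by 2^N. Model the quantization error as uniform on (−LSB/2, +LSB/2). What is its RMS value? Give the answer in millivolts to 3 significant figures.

2.65 mV

Span: 3.3 V − (-1.4 V) = 4.7 V.
One LSB is 4.7 V / 512 = 9.1797 mV.
V_rms = LSB/√12 = 9.1797 mV / √12 = 2.65 mV.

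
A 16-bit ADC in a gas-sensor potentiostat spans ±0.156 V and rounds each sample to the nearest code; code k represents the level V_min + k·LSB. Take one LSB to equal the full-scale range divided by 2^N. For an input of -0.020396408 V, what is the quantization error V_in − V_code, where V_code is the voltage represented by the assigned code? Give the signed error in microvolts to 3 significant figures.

Range = 0.156 − (-0.156) = 0.312 V. LSB = 0.312 V / 2^16 ≈ 4.761 µV.
(-0.020396408 − (-0.156)) / LSB = 0.135603592 × 65536/0.312 = 28483.7084. Nearest integer: k = 28484.
V_code = -0.156 + (28484/65536) × 0.312 = -0.020395019531 V.
V_in − V_code = -0.020396408 − (-0.020395019531) = −1.39 µV.

−1.39 µV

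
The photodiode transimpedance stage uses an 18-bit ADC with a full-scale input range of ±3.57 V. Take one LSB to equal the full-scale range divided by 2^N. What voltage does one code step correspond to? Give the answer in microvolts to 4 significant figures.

27.24 µV

Full-scale range = 3.57 V − (-3.57 V) = 7.14 V.
There are 2^18 = 262144 steps.
Step size = 7.14/262144 V = 27.24 µV.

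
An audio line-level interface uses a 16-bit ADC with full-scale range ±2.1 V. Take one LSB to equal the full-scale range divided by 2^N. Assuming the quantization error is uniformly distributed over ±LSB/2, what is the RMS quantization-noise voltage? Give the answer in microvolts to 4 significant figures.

Span: 2.1 V − (-2.1 V) = 4.2 V.
LSB = 4.2 V ÷ 2^16 = 4.2/65536 V = 64.0869 µV.
RMS of a uniform error over width LSB is LSB/√12 = 18.50 µV.

18.50 µV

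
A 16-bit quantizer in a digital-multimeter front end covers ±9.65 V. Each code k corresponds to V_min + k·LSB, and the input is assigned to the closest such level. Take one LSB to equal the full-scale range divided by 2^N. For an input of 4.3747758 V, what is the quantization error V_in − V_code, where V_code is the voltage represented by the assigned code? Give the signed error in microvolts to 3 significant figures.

+58.1 µV

Full-scale range = 9.65 V − (-9.65 V) = 19.3 V. LSB = 19.3 V / 2^16 ≈ 294.5 µV.
(4.3747758 − (-9.65)) / LSB = 14.0247758 × 65536/19.3 = 47623.1972. Nearest integer: k = 47623.
Reconstructed level: -9.65 + 47623 × 19.3/65536 V = 4.3747177124 V.
Error = V_in − V_code = 4.3747758 − (4.3747177124) = +58.1 µV.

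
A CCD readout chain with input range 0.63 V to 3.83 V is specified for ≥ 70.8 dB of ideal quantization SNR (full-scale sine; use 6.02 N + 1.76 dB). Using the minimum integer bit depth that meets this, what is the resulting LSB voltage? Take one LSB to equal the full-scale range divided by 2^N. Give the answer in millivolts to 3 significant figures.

0.781 mV

The full-scale span is 3.83 − (0.63) = 3.2 V.
Solving 6.02 N ≥ 70.8 − 1.76: N ≥ 11.468. Round up → N = 12.
LSB = 3.2 V / 2^12 = 0.781 mV.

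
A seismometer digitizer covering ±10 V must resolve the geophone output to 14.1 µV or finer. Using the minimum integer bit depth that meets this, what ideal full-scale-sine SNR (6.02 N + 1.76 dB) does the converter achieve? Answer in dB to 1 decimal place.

128.2 dB

Span: 10 V − (-10 V) = 20 V.
20 V / 14.1 µV = 1.418e6. Since 2^20 = 1048576 and 2^21 = 2097152, N = 21.
Ideal SNR at N = 21: 6.02·21 + 1.76 = 128.2 dB.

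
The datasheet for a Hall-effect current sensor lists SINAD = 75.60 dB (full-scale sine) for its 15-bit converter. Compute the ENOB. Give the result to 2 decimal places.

(75.60 − 1.76) / 6.02 = 73.84/6.02 = 12.2658 effective bits.

12.27 bits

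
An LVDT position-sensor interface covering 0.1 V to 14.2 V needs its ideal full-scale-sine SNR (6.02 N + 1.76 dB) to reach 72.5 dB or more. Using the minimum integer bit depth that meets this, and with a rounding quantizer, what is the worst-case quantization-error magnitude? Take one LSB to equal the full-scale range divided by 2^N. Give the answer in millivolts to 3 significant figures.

1.72 mV

Range = 14.2 − (0.1) = 14.1 V.
N ≥ (72.5 − 1.76)/6.02 = 11.751 → N_min = 12.
One LSB is 14.1 V / 4096 = 3.4424 mV.
Half an LSB is 1.72 mV.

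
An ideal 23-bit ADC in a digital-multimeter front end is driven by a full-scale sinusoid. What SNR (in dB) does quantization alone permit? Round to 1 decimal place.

For an ideal N-bit converter with full-scale sine input, SNR = 6.02 N + 1.76 dB. SNR = 6.02 × 23 + 1.76 = 138.46 + 1.76 = 140.22 dB.

140.2 dB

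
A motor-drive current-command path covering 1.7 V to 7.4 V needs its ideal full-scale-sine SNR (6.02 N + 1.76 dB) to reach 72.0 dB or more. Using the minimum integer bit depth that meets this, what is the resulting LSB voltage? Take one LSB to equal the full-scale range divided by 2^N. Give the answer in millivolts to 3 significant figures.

1.39 mV

Full-scale range = 7.4 V − (1.7 V) = 5.7 V.
6.02 N + 1.76 ≥ 72.0 gives N ≥ 11.668, so the minimum integer is 12.
LSB = 5.7 V ÷ 2^12 = 5.7/4096 V = 1.39 mV.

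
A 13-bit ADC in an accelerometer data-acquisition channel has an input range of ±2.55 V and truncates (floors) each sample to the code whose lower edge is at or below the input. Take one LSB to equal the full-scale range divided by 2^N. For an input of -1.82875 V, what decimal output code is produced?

1158

Full-scale range = 2.55 V − (-2.55 V) = 5.1 V. LSB = 5.1 V / 2^13 ≈ 0.6226 mV.
code = ⌊(V_in − V_min)/LSB⌋ = ⌊(V_in − V_min) × 2^13 / range⌋
     = ⌊(-1.82875 − (-2.55)) × 8192 / 5.1⌋ = ⌊0.72125 × 8192/5.1⌋
     = ⌊1158.525⌋ = 1158.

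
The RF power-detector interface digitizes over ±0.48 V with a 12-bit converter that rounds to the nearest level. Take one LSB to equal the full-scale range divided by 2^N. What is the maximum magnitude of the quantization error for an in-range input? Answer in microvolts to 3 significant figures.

117 µV

Span: 0.48 V − (-0.48 V) = 0.96 V.
LSB = 0.96 V ÷ 2^12 = 0.96/4096 V = 234.38 µV.
Worst-case error for round-to-nearest is half an LSB: 117 µV.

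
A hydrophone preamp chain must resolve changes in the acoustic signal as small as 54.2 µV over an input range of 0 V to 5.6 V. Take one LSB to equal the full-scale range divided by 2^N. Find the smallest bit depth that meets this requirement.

17 bits

Range is 5.6 V.
Required number of levels: 5.6/54.2 µV = 103320; smallest N with 2^N ≥ that is 17.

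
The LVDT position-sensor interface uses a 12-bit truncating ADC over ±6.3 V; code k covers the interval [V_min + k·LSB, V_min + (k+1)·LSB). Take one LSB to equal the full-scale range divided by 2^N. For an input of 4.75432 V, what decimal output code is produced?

The full-scale span is 6.3 − (-6.3) = 12.6 V. LSB = 12.6 V / 2^12 ≈ 3.076 mV.
code = ⌊(V_in − V_min)/LSB⌋ = ⌊(V_in − V_min) × 2^12 / range⌋
     = ⌊(4.75432 − (-6.3)) × 4096 / 12.6⌋ = ⌊11.05432 × 4096/12.6⌋
     = ⌊3593.531⌋ = 3593.

3593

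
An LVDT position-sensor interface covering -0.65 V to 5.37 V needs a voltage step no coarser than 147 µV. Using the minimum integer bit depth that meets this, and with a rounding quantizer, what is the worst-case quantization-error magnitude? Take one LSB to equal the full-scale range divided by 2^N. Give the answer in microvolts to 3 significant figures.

45.9 µV

Full-scale range = 5.37 V − (-0.65 V) = 6.02 V.
6.02 V / 147 µV = 40950. Since 2^15 = 32768 and 2^16 = 65536, N = 16.
LSB = 6.02 V ÷ 2^16 = 6.02/65536 V = 91.858 µV.
Max error for round-to-nearest is LSB/2 = 45.9 µV.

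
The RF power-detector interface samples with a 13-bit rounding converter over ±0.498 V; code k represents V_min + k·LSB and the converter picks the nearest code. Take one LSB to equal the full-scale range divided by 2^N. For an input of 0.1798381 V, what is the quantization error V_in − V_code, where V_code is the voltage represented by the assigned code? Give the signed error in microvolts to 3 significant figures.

+18.3 µV

Span: 0.498 V − (-0.498 V) = 0.996 V. LSB = 0.996 V / 2^13 ≈ 121.6 µV.
(0.1798381 − (-0.498)) / LSB = 0.6778381 × 8192/0.996 = 5575.1503. Nearest integer: k = 5575.
V_code = -0.498 + (5575/8192) × 0.996 = 0.1798198242 V.
V_in − V_code = 0.1798381 − (0.1798198242) = +18.3 µV.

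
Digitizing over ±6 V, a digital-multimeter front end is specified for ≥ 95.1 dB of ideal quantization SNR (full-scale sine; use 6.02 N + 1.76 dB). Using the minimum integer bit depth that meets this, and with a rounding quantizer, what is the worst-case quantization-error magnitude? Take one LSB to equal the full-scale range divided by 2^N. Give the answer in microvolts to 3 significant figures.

91.6 µV

Full-scale range = 6 V − (-6 V) = 12 V.
6.02 N + 1.76 ≥ 95.1 gives N ≥ 15.505, so the minimum integer is 16.
Step size = 12/65536 V = 183.11 µV.
Max error for round-to-nearest is LSB/2 = 91.6 µV.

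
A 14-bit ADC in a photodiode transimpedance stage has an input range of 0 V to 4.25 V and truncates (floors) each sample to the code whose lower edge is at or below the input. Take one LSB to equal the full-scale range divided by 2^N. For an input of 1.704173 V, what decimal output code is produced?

Span = 4.25 V. LSB = 4.25 V / 2^14 ≈ 259.4 µV.
V_in − V_min = 1.704173 − (0) = 1.704173 V.
Divide by LSB: 1.704173 × 16384/4.25 = 6569.6872.
Truncating gives code 6569.

6569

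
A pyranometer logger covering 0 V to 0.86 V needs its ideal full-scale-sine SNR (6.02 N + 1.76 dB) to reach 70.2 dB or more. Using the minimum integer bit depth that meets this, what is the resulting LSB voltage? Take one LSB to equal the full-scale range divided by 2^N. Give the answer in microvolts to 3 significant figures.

210 µV

Span = 0.86 V.
6.02 N + 1.76 ≥ 70.2 gives N ≥ 11.369, so the minimum integer is 12.
One LSB is 0.86 V / 4096 = 210 µV.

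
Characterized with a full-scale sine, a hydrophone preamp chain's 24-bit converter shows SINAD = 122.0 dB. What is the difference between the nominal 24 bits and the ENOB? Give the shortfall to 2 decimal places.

Effective bits = (122.0 − 1.76)/6.02 = 19.9734.
Shortfall = 24 − 19.9734 = 4.0266 bits.

4.03 bits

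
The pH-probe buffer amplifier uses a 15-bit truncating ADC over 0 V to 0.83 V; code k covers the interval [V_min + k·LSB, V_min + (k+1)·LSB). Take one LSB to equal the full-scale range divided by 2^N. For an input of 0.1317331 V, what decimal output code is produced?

5200

V_FS = 0.83 V. LSB = 0.83 V / 2^15 ≈ 25.33 µV.
(V_in − V_min) × 2^15/range = (0.1317331 − (0)) × 32768/0.83 = 5200.759.
Floor → code = 5200.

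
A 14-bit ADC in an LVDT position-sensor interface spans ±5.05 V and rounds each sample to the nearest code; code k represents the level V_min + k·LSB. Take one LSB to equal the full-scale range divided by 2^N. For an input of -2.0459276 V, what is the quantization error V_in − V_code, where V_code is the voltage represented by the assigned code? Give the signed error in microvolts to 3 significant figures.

Span: 5.05 V − (-5.05 V) = 10.1 V. LSB = 10.1 V / 2^14 ≈ 0.6165 mV.
(-2.0459276 − (-5.05)) / LSB = 3.0040724 × 16384/10.1 = 4873.1408. Nearest integer: k = 4873.
V_code = V_min + k × range/2^14 = -5.05 + 4873 × 10.1/16384 = -2.0460144043 V.
V_in − V_code = -2.0459276 − (-2.0460144043) = +86.8 µV.

+86.8 µV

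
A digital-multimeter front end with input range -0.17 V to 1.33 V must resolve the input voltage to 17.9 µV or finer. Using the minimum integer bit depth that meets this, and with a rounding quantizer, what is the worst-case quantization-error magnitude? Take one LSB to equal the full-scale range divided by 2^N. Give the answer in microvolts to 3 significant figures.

5.72 µV

Span: 1.33 V − (-0.17 V) = 1.5 V.
Required number of levels: 1.5/17.9 µV = 83799; smallest N with 2^N ≥ that is 17.
One LSB is 1.5 V / 131072 = 11.444 µV.
|e|_max = LSB/2 = 5.72 µV.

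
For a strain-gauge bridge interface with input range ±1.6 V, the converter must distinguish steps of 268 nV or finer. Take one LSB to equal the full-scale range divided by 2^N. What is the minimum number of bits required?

24 bits

The full-scale span is 1.6 − (-1.6) = 3.2 V.
Need 2^N ≥ 3.2 V / 268 nV = 1.194e7 → N_min = 24.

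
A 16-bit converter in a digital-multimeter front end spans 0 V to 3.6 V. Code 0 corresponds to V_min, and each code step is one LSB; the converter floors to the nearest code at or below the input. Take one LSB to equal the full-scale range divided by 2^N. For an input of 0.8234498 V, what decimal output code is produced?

14990

Range is 3.6 V. LSB = 3.6 V / 2^16 ≈ 54.93 µV.
code = ⌊(V_in − V_min)/LSB⌋ = ⌊(V_in − V_min) × 2^16 / range⌋
     = ⌊(0.8234498 − (0)) × 65536 / 3.6⌋ = ⌊0.8234498 × 65536/3.6⌋
     = ⌊14990.446⌋ = 14990.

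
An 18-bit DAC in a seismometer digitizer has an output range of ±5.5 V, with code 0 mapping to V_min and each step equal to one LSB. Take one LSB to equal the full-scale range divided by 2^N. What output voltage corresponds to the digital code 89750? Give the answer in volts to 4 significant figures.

-1.734 V

Span: 5.5 V − (-5.5 V) = 11 V. LSB = 11 V / 2^18.
V_out = V_min + code × LSB = -5.5 V + 89750 × 11 V / 262144
      = -5.5 + 3.76606 = -1.73394 V.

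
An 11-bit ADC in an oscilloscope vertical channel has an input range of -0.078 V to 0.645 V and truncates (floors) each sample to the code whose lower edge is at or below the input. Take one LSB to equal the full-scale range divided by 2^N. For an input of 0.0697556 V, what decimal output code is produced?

Span: 0.645 V − (-0.078 V) = 0.723 V. LSB = 0.723 V / 2^11 ≈ 353.0 µV.
code = ⌊(V_in − V_min)/LSB⌋ = ⌊(V_in − V_min) × 2^11 / range⌋
     = ⌊(0.0697556 − (-0.078)) × 2048 / 0.723⌋ = ⌊0.1477556 × 2048/0.723⌋
     = ⌊418.539⌋ = 418.

418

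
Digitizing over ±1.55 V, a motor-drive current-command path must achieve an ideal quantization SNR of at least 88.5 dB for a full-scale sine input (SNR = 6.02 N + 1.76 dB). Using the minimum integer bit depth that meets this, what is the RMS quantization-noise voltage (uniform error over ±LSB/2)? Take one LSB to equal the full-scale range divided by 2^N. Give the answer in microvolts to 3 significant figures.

Span: 1.55 V − (-1.55 V) = 3.1 V.
N ≥ (88.5 − 1.76)/6.02 = 14.409 → N_min = 15.
LSB = 3.1 V / 2^15 = 94.604 µV.
V_rms = LSB/√12 = 27.3 µV.

27.3 µV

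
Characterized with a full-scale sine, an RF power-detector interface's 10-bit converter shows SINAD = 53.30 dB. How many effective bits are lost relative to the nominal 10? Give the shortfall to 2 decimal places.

N_eff = (53.30 − 1.76)/6.02 = 8.5615 bits.
10 − 8.5615 = 1.44 bits below nominal.

1.44 bits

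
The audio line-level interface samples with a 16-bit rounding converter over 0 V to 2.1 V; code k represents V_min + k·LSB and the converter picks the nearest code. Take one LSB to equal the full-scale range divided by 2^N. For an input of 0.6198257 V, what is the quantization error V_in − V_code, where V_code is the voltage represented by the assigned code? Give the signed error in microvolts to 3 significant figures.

+9.11 µV

Span = 2.1 V. LSB = 2.1 V / 2^16 ≈ 32.04 µV.
(0.6198257 − (0)) / LSB = 0.6198257 × 65536/2.1 = 19343.2843. Nearest integer: k = 19343.
Reconstructed level: 0 + 19343 × 2.1/65536 V = 0.61981658936 V.
V_in − V_code = 0.6198257 − (0.61981658936) = +9.11 µV.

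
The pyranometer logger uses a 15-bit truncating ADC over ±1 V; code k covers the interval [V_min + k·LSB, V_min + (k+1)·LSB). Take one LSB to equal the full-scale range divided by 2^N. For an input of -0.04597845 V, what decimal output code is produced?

15630

Range = 1 − (-1) = 2 V. LSB = 2 V / 2^15 ≈ 61.04 µV.
code = ⌊(V_in − V_min)/LSB⌋ = ⌊(V_in − V_min) × 2^15 / range⌋
     = ⌊(-0.04597845 − (-1)) × 32768 / 2⌋ = ⌊0.95402155 × 32768/2⌋
     = ⌊15630.689⌋ = 15630.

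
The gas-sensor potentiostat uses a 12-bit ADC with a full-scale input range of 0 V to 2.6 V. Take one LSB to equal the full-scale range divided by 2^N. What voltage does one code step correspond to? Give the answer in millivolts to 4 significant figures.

V_FS = 2.6 V.
There are 2^12 = 4096 steps.
LSB = 2.6 V / 2^12 = 0.6348 mV.

0.6348 mV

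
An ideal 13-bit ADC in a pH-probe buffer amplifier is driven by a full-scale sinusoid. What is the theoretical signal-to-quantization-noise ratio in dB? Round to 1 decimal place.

6.02(13) + 1.76 = 78.26 + 1.76 = 80.02 dB.

80.0 dB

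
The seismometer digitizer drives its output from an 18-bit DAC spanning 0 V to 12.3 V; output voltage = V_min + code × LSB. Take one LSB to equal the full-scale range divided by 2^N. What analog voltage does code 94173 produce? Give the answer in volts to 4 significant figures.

4.419 V

V_FS = 12.3 V. LSB = 12.3 V / 2^18.
V_out = 0 + 94173 × (12.3/262144) V
      = 0 V + 4.41867 V = 4.41867 V.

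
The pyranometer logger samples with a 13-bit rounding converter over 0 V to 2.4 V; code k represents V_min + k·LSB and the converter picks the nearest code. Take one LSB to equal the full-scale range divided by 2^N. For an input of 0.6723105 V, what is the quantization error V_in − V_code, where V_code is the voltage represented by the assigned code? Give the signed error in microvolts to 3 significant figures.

−52.8 µV

Range is 2.4 V. LSB = 2.4 V / 2^13 ≈ 293.0 µV.
(V_in − V_min)/LSB = (0.6723105 − (0)) × 8192/2.4 = 2294.8198 → nearest code k = 2295.
V_code = V_min + k × range/2^13 = 0 + 2295 × 2.4/8192 = 0.6723632813 V.
V_in − V_code = 0.6723105 − (0.6723632813) = −52.8 µV.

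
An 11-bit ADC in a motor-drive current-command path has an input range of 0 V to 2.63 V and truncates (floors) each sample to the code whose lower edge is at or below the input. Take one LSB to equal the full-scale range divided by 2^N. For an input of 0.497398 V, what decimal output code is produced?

Span = 2.63 V. LSB = 2.63 V / 2^11 ≈ 1.284 mV.
(V_in − V_min) × 2^11/range = (0.497398 − (0)) × 2048/2.63 = 387.327.
Floor → code = 387.

387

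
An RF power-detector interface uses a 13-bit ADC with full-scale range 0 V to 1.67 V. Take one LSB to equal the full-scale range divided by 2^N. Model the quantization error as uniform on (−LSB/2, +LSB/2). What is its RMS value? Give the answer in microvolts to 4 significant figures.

V_FS = 1.67 V.
LSB = 1.67 V ÷ 2^13 = 1.67/8192 V = 203.857 µV.
RMS of a uniform error over width LSB is LSB/√12 = 58.85 µV.

58.85 µV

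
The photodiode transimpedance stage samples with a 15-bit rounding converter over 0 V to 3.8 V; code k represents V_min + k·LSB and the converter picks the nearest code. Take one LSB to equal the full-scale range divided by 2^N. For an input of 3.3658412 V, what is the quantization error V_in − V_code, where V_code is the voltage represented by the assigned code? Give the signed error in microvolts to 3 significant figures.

+20.9 µV

Range is 3.8 V. LSB = 3.8 V / 2^15 ≈ 116.0 µV.
(3.3658412 − (0)) / LSB = 3.3658412 × 32768/3.8 = 29024.1801. Nearest integer: k = 29024.
Reconstructed level: 0 + 29024 × 3.8/32768 V = 3.3658203125 V.
e = 3.3658412 − (3.3658203125) = +20.9 µV.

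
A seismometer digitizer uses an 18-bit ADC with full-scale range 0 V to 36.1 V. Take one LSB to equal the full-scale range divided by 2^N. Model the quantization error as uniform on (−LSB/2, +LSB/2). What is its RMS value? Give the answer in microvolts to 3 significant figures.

39.8 µV

Full-scale range = 36.1 V.
LSB = 36.1 V / 2^18 = 137.71 µV.
σ_q = LSB/√12 = 137.71 µV/3.4641 = 39.8 µV.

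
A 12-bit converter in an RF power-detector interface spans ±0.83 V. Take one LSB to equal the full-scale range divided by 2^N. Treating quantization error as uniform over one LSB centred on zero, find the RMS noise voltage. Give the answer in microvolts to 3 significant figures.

Range = 0.83 − (-0.83) = 1.66 V.
LSB = 1.66 V / 2^12 = 405.27 µV.
RMS of a uniform error over width LSB is LSB/√12 = 117 µV.

117 µV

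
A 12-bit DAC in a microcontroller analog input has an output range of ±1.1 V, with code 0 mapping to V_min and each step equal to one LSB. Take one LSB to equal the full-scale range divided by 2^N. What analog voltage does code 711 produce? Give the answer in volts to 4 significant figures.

-0.7181 V

The full-scale span is 1.1 − (-1.1) = 2.2 V. LSB = 2.2 V / 2^12.
V_out = V_min + code × LSB = -1.1 V + 711 × 2.2 V / 4096
      = -1.1 V + 0.381885 V = -0.718115 V.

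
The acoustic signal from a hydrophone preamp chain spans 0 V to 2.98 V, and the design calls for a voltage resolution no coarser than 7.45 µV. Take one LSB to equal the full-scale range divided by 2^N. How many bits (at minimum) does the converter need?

19 bits

Span = 2.98 V.
Required number of levels: 2.98/7.45 µV = 400000; smallest N with 2^N ≥ that is 19.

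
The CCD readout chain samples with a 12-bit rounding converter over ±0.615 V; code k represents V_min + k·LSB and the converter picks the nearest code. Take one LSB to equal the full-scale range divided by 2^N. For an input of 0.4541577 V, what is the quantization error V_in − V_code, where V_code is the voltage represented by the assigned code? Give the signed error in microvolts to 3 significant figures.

Span: 0.615 V − (-0.615 V) = 1.23 V. LSB = 1.23 V / 2^12 ≈ 300.3 µV.
Position in LSBs: (0.4541577 − (-0.615)) × 4096/1.23 = 3560.3821; rounding gives k = 3560.
V_code = V_min + k × range/2^12 = -0.615 + 3560 × 1.23/4096 = 0.4540429688 V.
V_in − V_code = 0.4541577 − (0.4540429688) = +115 µV.

+115 µV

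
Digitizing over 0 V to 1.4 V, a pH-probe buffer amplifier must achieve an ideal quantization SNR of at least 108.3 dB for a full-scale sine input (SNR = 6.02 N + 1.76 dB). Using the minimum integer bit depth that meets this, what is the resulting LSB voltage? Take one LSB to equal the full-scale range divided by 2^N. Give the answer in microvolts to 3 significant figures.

5.34 µV

V_FS = 1.4 V.
N ≥ (108.3 − 1.76)/6.02 = 17.698 → N_min = 18.
LSB = 1.4 V / 2^18 = 5.34 µV.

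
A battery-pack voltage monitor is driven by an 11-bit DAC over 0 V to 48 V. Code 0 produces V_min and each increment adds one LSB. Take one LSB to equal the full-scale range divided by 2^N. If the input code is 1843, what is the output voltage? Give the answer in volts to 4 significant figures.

Span = 48 V. LSB = 48 V / 2^11.
V_out = V_min + code × LSB = 0 V + 1843 × 48 V / 2048
      = 0 + 43.1953 = 43.1953 V.

43.20 V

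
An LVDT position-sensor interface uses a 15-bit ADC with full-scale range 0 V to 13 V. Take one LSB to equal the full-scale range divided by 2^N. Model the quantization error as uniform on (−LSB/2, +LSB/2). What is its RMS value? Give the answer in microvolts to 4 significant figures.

V_FS = 13 V.
Step size = 13/32768 V = 396.729 µV.
V_rms = LSB/√12 = 396.729 µV / √12 = 114.5 µV.

114.5 µV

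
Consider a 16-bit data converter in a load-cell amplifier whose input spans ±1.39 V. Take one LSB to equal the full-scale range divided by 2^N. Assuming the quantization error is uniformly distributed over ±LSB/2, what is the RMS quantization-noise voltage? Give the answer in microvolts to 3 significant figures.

12.2 µV

Span: 1.39 V − (-1.39 V) = 2.78 V.
LSB = 2.78 V / 2^16 = 42.419 µV.
RMS of a uniform error over width LSB is LSB/√12 = 12.2 µV.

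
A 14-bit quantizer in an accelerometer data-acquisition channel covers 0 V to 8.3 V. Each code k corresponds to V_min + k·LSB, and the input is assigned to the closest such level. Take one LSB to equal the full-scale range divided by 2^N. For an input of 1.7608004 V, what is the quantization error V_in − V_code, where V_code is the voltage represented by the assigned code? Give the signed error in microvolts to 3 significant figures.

Range is 8.3 V. LSB = 8.3 V / 2^14 ≈ 0.5066 mV.
(1.7608004 − (0)) / LSB = 1.7608004 × 16384/8.3 = 3475.7776. Nearest integer: k = 3476.
V_code = 0 + (3476/16384) × 8.3 = 1.7609130859 V.
e = 1.7608004 − (1.7609130859) = −113 µV.

−113 µV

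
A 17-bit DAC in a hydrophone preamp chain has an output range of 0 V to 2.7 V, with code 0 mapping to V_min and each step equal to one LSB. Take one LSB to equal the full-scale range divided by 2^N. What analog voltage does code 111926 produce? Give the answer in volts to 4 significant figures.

Span = 2.7 V. LSB = 2.7 V / 2^17.
V_out = 0 + 111926 × (2.7/131072) V
      = 0 + 2.30560 = 2.30560 V.

2.306 V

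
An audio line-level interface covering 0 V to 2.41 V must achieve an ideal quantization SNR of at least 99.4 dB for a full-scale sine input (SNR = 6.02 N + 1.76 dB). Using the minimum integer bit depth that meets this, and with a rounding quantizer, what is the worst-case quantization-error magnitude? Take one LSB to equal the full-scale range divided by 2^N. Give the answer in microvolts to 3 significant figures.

9.19 µV

Range is 2.41 V.
6.02 N + 1.76 ≥ 99.4 gives N ≥ 16.219, so the minimum integer is 17.
One LSB is 2.41 V / 131072 = 18.387 µV.
Max error for round-to-nearest is LSB/2 = 9.19 µV.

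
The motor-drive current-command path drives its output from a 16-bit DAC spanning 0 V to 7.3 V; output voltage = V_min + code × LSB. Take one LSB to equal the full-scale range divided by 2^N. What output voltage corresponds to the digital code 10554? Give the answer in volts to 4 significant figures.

Span = 7.3 V. LSB = 7.3 V / 2^16.
V_out = 0 + 10554 × (7.3/65536) V
      = 0 V + 1.17560 V = 1.17560 V.

1.176 V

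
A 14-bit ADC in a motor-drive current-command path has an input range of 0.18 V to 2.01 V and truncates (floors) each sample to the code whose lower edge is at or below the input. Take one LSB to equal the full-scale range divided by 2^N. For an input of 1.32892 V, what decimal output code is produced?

Span: 2.01 V − (0.18 V) = 1.83 V. LSB = 1.83 V / 2^14 ≈ 111.7 µV.
code = ⌊(V_in − V_min)/LSB⌋ = ⌊(V_in − V_min) × 2^14 / range⌋
     = ⌊(1.32892 − (0.18)) × 16384 / 1.83⌋ = ⌊1.14892 × 16384/1.83⌋
     = ⌊10286.287⌋ = 10286.

10286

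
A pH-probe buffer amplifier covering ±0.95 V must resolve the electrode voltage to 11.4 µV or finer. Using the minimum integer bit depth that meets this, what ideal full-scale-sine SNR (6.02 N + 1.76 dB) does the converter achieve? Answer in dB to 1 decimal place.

110.1 dB

Range = 0.95 − (-0.95) = 1.9 V.
1.9 V / 11.4 µV = 166700. Since 2^17 = 131072 and 2^18 = 262144, N = 18.
Ideal SNR at N = 18: 6.02·18 + 1.76 = 110.1 dB.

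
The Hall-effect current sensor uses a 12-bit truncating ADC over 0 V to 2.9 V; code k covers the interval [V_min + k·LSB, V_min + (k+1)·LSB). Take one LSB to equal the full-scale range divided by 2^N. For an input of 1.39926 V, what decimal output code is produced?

V_FS = 2.9 V. LSB = 2.9 V / 2^12 ≈ 0.7080 mV.
V_in − V_min = 1.39926 − (0) = 1.39926 V.
Divide by LSB: 1.39926 × 4096/2.9 = 1976.3341.
Truncating gives code 1976.

1976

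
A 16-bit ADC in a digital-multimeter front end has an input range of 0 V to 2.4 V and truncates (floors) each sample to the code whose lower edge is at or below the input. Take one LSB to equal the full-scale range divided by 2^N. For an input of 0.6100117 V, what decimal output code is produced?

16657

Full-scale range = 2.4 V. LSB = 2.4 V / 2^16 ≈ 36.62 µV.
code = ⌊(V_in − V_min)/LSB⌋ = ⌊(V_in − V_min) × 2^16 / range⌋
     = ⌊(0.6100117 − (0)) × 65536 / 2.4⌋ = ⌊0.6100117 × 65536/2.4⌋
     = ⌊16657.386⌋ = 16657.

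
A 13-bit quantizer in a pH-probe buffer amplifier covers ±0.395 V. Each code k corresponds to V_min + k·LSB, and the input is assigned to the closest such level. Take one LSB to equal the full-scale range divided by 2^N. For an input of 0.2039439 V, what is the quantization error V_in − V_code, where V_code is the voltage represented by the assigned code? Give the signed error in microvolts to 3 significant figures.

Full-scale range = 0.395 V − (-0.395 V) = 0.79 V. LSB = 0.79 V / 2^13 ≈ 96.44 µV.
Position in LSBs: (0.2039439 − (-0.395)) × 8192/0.79 = 6210.8208; rounding gives k = 6211.
Reconstructed level: -0.395 + 6211 × 0.79/8192 V = 0.2039611816 V.
Error = V_in − V_code = 0.2039439 − (0.2039611816) = −17.3 µV.

−17.3 µV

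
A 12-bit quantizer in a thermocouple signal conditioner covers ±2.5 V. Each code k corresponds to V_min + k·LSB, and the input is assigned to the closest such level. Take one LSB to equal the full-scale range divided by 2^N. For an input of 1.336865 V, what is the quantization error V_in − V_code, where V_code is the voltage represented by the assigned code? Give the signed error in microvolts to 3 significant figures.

+195 µV

Span: 2.5 V − (-2.5 V) = 5 V. LSB = 5 V / 2^12 ≈ 1.221 mV.
(V_in − V_min)/LSB = (1.336865 − (-2.5)) × 4096/5 = 3143.1598 → nearest code k = 3143.
V_code = V_min + k × range/2^12 = -2.5 + 3143 × 5/4096 = 1.336669922 V.
e = 1.336865 − (1.336669922) = +195 µV.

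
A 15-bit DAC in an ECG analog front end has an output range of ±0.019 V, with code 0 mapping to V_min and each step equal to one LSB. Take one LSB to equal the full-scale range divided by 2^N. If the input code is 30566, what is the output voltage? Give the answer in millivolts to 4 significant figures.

Full-scale range = 0.019 V − (-0.019 V) = 0.038 V. LSB = 0.038 V / 2^15.
V_out = V_min + code × LSB = -0.019 V + 30566 × 0.038 V / 32768
      = -0.019 V + 0.0354464 V = 0.0164464 V.

16.45 mV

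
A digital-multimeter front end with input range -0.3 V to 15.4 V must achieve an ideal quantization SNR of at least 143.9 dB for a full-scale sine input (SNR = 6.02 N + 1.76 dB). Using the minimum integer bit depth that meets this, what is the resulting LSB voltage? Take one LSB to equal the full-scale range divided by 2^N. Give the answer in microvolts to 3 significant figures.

0.936 µV

Range = 15.4 − (-0.3) = 15.7 V.
Solving 6.02 N ≥ 143.9 − 1.76: N ≥ 23.611. Round up → N = 24.
Step size = 15.7/16777216 V = 0.936 µV.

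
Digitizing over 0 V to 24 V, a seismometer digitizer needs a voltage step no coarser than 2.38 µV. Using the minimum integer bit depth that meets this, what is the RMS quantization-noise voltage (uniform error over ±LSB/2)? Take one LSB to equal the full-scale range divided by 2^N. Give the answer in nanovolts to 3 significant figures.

413 nV

V_FS = 24 V.
Need 2^N ≥ 24 V / 2.38 µV = 1.008e7 → N_min = 24.
LSB = 24 V ÷ 2^24 = 24/16777216 V = 1.4305 µV.
RMS noise = LSB/√12 = 413 nV.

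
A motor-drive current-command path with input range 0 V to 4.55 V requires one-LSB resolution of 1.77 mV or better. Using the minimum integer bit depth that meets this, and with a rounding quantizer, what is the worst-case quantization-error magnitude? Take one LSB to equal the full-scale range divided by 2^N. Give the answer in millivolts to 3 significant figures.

0.555 mV

Full-scale range = 4.55 V.
Required number of levels: 4.55/1.77 mV = 2570.6; smallest N with 2^N ≥ that is 12.
Step size = 4.55/4096 V = 1.1108 mV.
Half an LSB is 0.555 mV.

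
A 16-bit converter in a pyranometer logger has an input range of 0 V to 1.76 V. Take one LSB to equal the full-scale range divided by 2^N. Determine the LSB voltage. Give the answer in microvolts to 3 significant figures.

26.9 µV

Full-scale range = 1.76 V.
Number of codes = 2^16 = 65536.
One LSB is 1.76 V / 65536 = 26.9 µV.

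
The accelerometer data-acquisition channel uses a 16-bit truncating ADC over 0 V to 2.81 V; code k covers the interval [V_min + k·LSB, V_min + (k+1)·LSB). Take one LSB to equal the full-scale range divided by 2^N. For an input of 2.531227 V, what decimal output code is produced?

Range is 2.81 V. LSB = 2.81 V / 2^16 ≈ 42.88 µV.
(V_in − V_min) × 2^16/range = (2.531227 − (0)) × 65536/2.81 = 59034.339.
Floor → code = 59034.

59034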